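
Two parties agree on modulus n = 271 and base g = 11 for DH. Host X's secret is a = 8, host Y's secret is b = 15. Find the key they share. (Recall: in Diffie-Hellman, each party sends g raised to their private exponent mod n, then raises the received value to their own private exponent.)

178

Host X sends A = g^a mod n = 11^8 mod 271.
11^1 ≡ 11 (mod 271)
11^2 = (11^1)^2 ≡ 11^2 = 121 ≡ 121 (mod 271)
11^4 = (11^2)^2 ≡ 121^2 = 14641 ≡ 7 (mod 271)
11^8 = (11^4)^2 ≡ 7^2 = 49 ≡ 49 (mod 271)
So A = 49. Host Y then computes K = A^b mod n = 49^15 mod 271.
49^1 ≡ 49 (mod 271)
49^2 = (49^1)^2 ≡ 49^2 = 2401 ≡ 233 (mod 271)
49^4 = (49^2)^2 ≡ 233^2 = 54289 ≡ 89 (mod 271)
49^8 = (49^4)^2 ≡ 89^2 = 7921 ≡ 62 (mod 271)
49^15 = 49^8 · 49^4 · 49^2 · 49^1 ≡ 62 · 89 · 233 · 49 ≡ 178 (mod 271).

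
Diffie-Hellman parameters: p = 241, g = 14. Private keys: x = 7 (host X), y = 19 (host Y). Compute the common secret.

Host Y sends B = g^y mod p = 14^19 mod 241.
14^1 ≡ 14 (mod 241)
14^2 = (14^1)^2 ≡ 14^2 = 196 ≡ 196 (mod 241)
14^4 = (14^2)^2 ≡ 196^2 = 38416 ≡ 97 (mod 241)
14^8 = (14^4)^2 ≡ 97^2 = 9409 ≡ 10 (mod 241)
14^16 = (14^8)^2 ≡ 10^2 = 100 ≡ 100 (mod 241)
14^19 = 14^16 · 14^2 · 14^1 ≡ 100 · 196 · 14 ≡ 142 (mod 241).
So B = 142. Host X then computes K = B^x mod p = 142^7 mod 241.
142^1 ≡ 142 (mod 241)
142^2 = (142^1)^2 ≡ 142^2 = 20164 ≡ 161 (mod 241)
142^4 = (142^2)^2 ≡ 161^2 = 25921 ≡ 134 (mod 241)
142^7 = 142^4 · 142^2 · 142^1 ≡ 134 · 161 · 142 ≡ 157 (mod 241).

157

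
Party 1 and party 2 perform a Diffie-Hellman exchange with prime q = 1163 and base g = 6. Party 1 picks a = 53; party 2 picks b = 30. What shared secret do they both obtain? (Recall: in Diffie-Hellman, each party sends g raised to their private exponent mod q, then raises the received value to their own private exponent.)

Party 2 sends B = g^b mod q = 6^30 mod 1163.
6^1 ≡ 6 (mod 1163)
6^2 = (6^1)^2 ≡ 6^2 = 36 ≡ 36 (mod 1163)
6^4 = (6^2)^2 ≡ 36^2 = 1296 ≡ 133 (mod 1163)
6^8 = (6^4)^2 ≡ 133^2 = 17689 ≡ 244 (mod 1163)
6^16 = (6^8)^2 ≡ 244^2 = 59536 ≡ 223 (mod 1163)
6^30 = 6^16 · 6^8 · 6^4 · 6^2 ≡ 223 · 244 · 133 · 36 ≡ 1026 (mod 1163).
So B = 1026. Party 1 then computes K = B^a mod q = 1026^53 mod 1163.
1026^1 ≡ 1026 (mod 1163)
1026^2 = (1026^1)^2 ≡ 1026^2 = 1052676 ≡ 161 (mod 1163)
1026^4 = (1026^2)^2 ≡ 161^2 = 25921 ≡ 335 (mod 1163)
1026^8 = (1026^4)^2 ≡ 335^2 = 112225 ≡ 577 (mod 1163)
1026^16 = (1026^8)^2 ≡ 577^2 = 332929 ≡ 311 (mod 1163)
1026^32 = (1026^16)^2 ≡ 311^2 = 96721 ≡ 192 (mod 1163)
1026^53 = 1026^32 · 1026^16 · 1026^4 · 1026^1 ≡ 192 · 311 · 335 · 1026 ≡ 493 (mod 1163).

493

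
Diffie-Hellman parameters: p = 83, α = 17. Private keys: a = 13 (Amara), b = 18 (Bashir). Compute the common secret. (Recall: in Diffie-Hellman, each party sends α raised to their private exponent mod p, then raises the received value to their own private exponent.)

61

Amara sends A = α^a mod p = 17^13 mod 83.
17^1 ≡ 17 (mod 83)
17^2 = (17^1)^2 ≡ 17^2 = 289 ≡ 40 (mod 83)
17^4 = (17^2)^2 ≡ 40^2 = 1600 ≡ 23 (mod 83)
17^8 = (17^4)^2 ≡ 23^2 = 529 ≡ 31 (mod 83)
17^13 = 17^8 · 17^4 · 17^1 ≡ 31 · 23 · 17 ≡ 3 (mod 83).
So A = 3. Bashir then computes K = A^b mod p = 3^18 mod 83.
3^1 ≡ 3 (mod 83)
3^2 = (3^1)^2 ≡ 3^2 = 9 ≡ 9 (mod 83)
3^4 = (3^2)^2 ≡ 9^2 = 81 ≡ 81 (mod 83)
3^8 = (3^4)^2 ≡ 81^2 = 6561 ≡ 4 (mod 83)
3^16 = (3^8)^2 ≡ 4^2 = 16 ≡ 16 (mod 83)
3^18 = 3^16 · 3^2 ≡ 16 · 9 ≡ 61 (mod 83).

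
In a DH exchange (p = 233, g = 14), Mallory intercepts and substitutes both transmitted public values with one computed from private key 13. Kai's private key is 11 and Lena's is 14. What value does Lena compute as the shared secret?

91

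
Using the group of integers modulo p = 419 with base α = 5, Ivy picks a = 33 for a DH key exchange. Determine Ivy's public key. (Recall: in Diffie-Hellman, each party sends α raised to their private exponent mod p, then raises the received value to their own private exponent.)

107

Public value = 5^33 mod 419.
5^1 ≡ 5 (mod 419)
5^2 = (5^1)^2 ≡ 5^2 = 25 ≡ 25 (mod 419)
5^4 = (5^2)^2 ≡ 25^2 = 625 ≡ 206 (mod 419)
5^8 = (5^4)^2 ≡ 206^2 = 42436 ≡ 117 (mod 419)
5^16 = (5^8)^2 ≡ 117^2 = 13689 ≡ 281 (mod 419)
5^32 = (5^16)^2 ≡ 281^2 = 78961 ≡ 189 (mod 419)
5^33 = 5^32 · 5^1 ≡ 189 · 5 ≡ 107 (mod 419).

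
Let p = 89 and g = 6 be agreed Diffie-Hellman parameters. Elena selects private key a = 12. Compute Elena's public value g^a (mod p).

Public value = 6^12 (mod 89).
6^1 ≡ 6 (mod 89)
6^2 = (6^1)^2 ≡ 6^2 = 36 ≡ 36 (mod 89)
6^4 = (6^2)^2 ≡ 36^2 = 1296 ≡ 50 (mod 89)
6^8 = (6^4)^2 ≡ 50^2 = 2500 ≡ 8 (mod 89)
6^12 = 6^8 · 6^4 ≡ 8 · 50 ≡ 44 (mod 89).

44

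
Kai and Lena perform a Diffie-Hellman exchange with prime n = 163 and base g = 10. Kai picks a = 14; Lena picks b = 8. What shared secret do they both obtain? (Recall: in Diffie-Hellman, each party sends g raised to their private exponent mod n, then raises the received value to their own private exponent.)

46

Lena sends B = g^b mod n = 10^8 mod 163.
10^1 ≡ 10 (mod 163)
10^2 = (10^1)^2 ≡ 10^2 = 100 ≡ 100 (mod 163)
10^4 = (10^2)^2 ≡ 100^2 = 10000 ≡ 57 (mod 163)
10^8 = (10^4)^2 ≡ 57^2 = 3249 ≡ 152 (mod 163)
So B = 152. Kai then computes K = B^a mod n = 152^14 mod 163.
152^1 ≡ 152 (mod 163)
152^2 = (152^1)^2 ≡ 152^2 = 23104 ≡ 121 (mod 163)
152^4 = (152^2)^2 ≡ 121^2 = 14641 ≡ 134 (mod 163)
152^8 = (152^4)^2 ≡ 134^2 = 17956 ≡ 26 (mod 163)
152^14 = 152^8 · 152^4 · 152^2 ≡ 26 · 134 · 121 ≡ 46 (mod 163).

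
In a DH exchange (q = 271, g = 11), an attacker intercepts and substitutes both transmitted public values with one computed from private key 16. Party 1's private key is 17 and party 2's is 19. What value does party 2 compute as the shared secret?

Party 2 receives an attacker's public value M = 11^16 mod 271 instead of the honest one.
11^1 ≡ 11 (mod 271)
11^2 = (11^1)^2 ≡ 11^2 = 121 ≡ 121 (mod 271)
11^4 = (11^2)^2 ≡ 121^2 = 14641 ≡ 7 (mod 271)
11^8 = (11^4)^2 ≡ 7^2 = 49 ≡ 49 (mod 271)
11^16 = (11^8)^2 ≡ 49^2 = 2401 ≡ 233 (mod 271)
So M = 233. Party 2 computes K = M^19 mod 271.
233^1 ≡ 233 (mod 271)
233^2 = (233^1)^2 ≡ 233^2 = 54289 ≡ 89 (mod 271)
233^4 = (233^2)^2 ≡ 89^2 = 7921 ≡ 62 (mod 271)
233^8 = (233^4)^2 ≡ 62^2 = 3844 ≡ 50 (mod 271)
233^16 = (233^8)^2 ≡ 50^2 = 2500 ≡ 61 (mod 271)
233^19 = 233^16 · 233^2 · 233^1 ≡ 61 · 89 · 233 ≡ 200 (mod 271).

200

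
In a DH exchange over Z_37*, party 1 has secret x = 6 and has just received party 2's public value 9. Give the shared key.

10

Shared key K = 9^6 mod 37.
9^1 ≡ 9 (mod 37)
9^2 = (9^1)^2 ≡ 9^2 = 81 ≡ 7 (mod 37)
9^4 = (9^2)^2 ≡ 7^2 = 49 ≡ 12 (mod 37)
9^6 = 9^4 · 9^2 ≡ 12 · 7 ≡ 10 (mod 37).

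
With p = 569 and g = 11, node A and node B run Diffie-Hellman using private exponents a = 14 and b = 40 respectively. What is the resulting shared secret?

505

Node B sends B = g^b mod p = 11^40 mod 569.
11^1 ≡ 11 (mod 569)
11^2 = (11^1)^2 ≡ 11^2 = 121 ≡ 121 (mod 569)
11^4 = (11^2)^2 ≡ 121^2 = 14641 ≡ 416 (mod 569)
11^8 = (11^4)^2 ≡ 416^2 = 173056 ≡ 80 (mod 569)
11^16 = (11^8)^2 ≡ 80^2 = 6400 ≡ 141 (mod 569)
11^32 = (11^16)^2 ≡ 141^2 = 19881 ≡ 535 (mod 569)
11^40 = 11^32 · 11^8 ≡ 535 · 80 ≡ 125 (mod 569).
So B = 125. Node A then computes K = B^a mod p = 125^14 mod 569.
125^1 ≡ 125 (mod 569)
125^2 = (125^1)^2 ≡ 125^2 = 15625 ≡ 262 (mod 569)
125^4 = (125^2)^2 ≡ 262^2 = 68644 ≡ 364 (mod 569)
125^8 = (125^4)^2 ≡ 364^2 = 132496 ≡ 488 (mod 569)
125^14 = 125^8 · 125^4 · 125^2 ≡ 488 · 364 · 262 ≡ 505 (mod 569).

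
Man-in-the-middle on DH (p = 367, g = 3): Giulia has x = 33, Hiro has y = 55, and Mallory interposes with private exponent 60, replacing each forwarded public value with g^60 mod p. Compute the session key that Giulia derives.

Giulia receives Mallory's public value M = 3^60 mod 367 instead of the honest one.
3^1 ≡ 3 (mod 367)
3^2 = (3^1)^2 ≡ 3^2 = 9 ≡ 9 (mod 367)
3^4 = (3^2)^2 ≡ 9^2 = 81 ≡ 81 (mod 367)
3^8 = (3^4)^2 ≡ 81^2 = 6561 ≡ 322 (mod 367)
3^16 = (3^8)^2 ≡ 322^2 = 103684 ≡ 190 (mod 367)
3^32 = (3^16)^2 ≡ 190^2 = 36100 ≡ 134 (mod 367)
3^60 = 3^32 · 3^16 · 3^8 · 3^4 ≡ 134 · 190 · 322 · 81 ≡ 122 (mod 367).
So M = 122. Giulia computes K = M^33 mod 367.
122^1 ≡ 122 (mod 367)
122^2 = (122^1)^2 ≡ 122^2 = 14884 ≡ 204 (mod 367)
122^4 = (122^2)^2 ≡ 204^2 = 41616 ≡ 145 (mod 367)
122^8 = (122^4)^2 ≡ 145^2 = 21025 ≡ 106 (mod 367)
122^16 = (122^8)^2 ≡ 106^2 = 11236 ≡ 226 (mod 367)
122^32 = (122^16)^2 ≡ 226^2 = 51076 ≡ 63 (mod 367)
122^33 = 122^32 · 122^1 ≡ 63 · 122 ≡ 346 (mod 367).

346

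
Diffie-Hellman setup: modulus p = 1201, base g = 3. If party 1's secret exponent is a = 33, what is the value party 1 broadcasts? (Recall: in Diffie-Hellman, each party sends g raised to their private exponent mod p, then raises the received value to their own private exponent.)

150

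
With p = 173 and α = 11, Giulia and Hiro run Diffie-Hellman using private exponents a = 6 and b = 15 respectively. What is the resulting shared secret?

Hiro sends B = α^b mod p = 11^15 mod 173.
11^1 ≡ 11 (mod 173)
11^2 = (11^1)^2 ≡ 11^2 = 121 ≡ 121 (mod 173)
11^4 = (11^2)^2 ≡ 121^2 = 14641 ≡ 109 (mod 173)
11^8 = (11^4)^2 ≡ 109^2 = 11881 ≡ 117 (mod 173)
11^15 = 11^8 · 11^4 · 11^2 · 11^1 ≡ 117 · 109 · 121 · 11 ≡ 2 (mod 173).
So B = 2. Giulia then computes K = B^a mod p = 2^6 mod 173.
2^1 ≡ 2 (mod 173)
2^2 = (2^1)^2 ≡ 2^2 = 4 ≡ 4 (mod 173)
2^4 = (2^2)^2 ≡ 4^2 = 16 ≡ 16 (mod 173)
2^6 = 2^4 · 2^2 ≡ 16 · 4 ≡ 64 (mod 173).

64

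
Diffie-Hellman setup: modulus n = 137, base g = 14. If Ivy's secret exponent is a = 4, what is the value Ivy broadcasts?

56

Public value = 14^{4} \pmod{137}.
14^1 ≡ 14 (mod 137)
14^2 = (14^1)^2 ≡ 14^2 = 196 ≡ 59 (mod 137)
14^4 = (14^2)^2 ≡ 59^2 = 3481 ≡ 56 (mod 137)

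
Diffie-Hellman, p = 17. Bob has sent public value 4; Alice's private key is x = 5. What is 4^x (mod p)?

Shared key K = 4^5 mod 17.
4^1 ≡ 4 (mod 17)
4^2 = (4^1)^2 ≡ 4^2 = 16 ≡ 16 (mod 17)
4^4 = (4^2)^2 ≡ 16^2 = 256 ≡ 1 (mod 17)
4^5 = 4^4 · 4^1 ≡ 1 · 4 ≡ 4 (mod 17).

4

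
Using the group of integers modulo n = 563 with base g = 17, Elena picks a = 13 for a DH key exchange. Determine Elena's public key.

Public value = 17^13 mod 563.
17^1 ≡ 17 (mod 563)
17^2 = (17^1)^2 ≡ 17^2 = 289 ≡ 289 (mod 563)
17^4 = (17^2)^2 ≡ 289^2 = 83521 ≡ 197 (mod 563)
17^8 = (17^4)^2 ≡ 197^2 = 38809 ≡ 525 (mod 563)
17^13 = 17^8 · 17^4 · 17^1 ≡ 525 · 197 · 17 ≡ 539 (mod 563).

539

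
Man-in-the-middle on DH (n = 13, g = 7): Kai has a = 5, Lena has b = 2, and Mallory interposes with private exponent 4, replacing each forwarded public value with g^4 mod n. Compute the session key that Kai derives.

3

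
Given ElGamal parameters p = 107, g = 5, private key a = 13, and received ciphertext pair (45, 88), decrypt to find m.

29

Shared mask s = c₁^a mod p = 45^13 mod 107.
45^1 ≡ 45 (mod 107)
45^2 = (45^1)^2 ≡ 45^2 = 2025 ≡ 99 (mod 107)
45^4 = (45^2)^2 ≡ 99^2 = 9801 ≡ 64 (mod 107)
45^8 = (45^4)^2 ≡ 64^2 = 4096 ≡ 30 (mod 107)
45^13 = 45^8 · 45^4 · 45^1 ≡ 30 · 64 · 45 ≡ 51 (mod 107).
So s = 51; s⁻¹ ≡ 21 (mod 107).
m = c₂ · s⁻¹ mod 107 = 88 · 21 mod 107 = 29.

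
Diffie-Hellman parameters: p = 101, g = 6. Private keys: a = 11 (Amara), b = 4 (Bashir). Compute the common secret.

84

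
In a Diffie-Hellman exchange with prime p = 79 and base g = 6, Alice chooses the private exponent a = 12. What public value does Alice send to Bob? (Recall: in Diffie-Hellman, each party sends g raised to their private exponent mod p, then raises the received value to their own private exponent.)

62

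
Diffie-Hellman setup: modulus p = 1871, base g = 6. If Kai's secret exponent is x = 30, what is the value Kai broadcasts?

60

Public value = 6^30 mod 1871.
6^1 ≡ 6 (mod 1871)
6^2 = (6^1)^2 ≡ 6^2 = 36 ≡ 36 (mod 1871)
6^4 = (6^2)^2 ≡ 36^2 = 1296 ≡ 1296 (mod 1871)
6^8 = (6^4)^2 ≡ 1296^2 = 1679616 ≡ 1329 (mod 1871)
6^16 = (6^8)^2 ≡ 1329^2 = 1766241 ≡ 17 (mod 1871)
6^30 = 6^16 · 6^8 · 6^4 · 6^2 ≡ 17 · 1329 · 1296 · 36 ≡ 60 (mod 1871).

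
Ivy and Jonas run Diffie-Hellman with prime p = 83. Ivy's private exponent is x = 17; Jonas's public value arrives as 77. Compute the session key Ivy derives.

Shared key K = 77^17 mod 83.
77^1 ≡ 77 (mod 83)
77^2 = (77^1)^2 ≡ 77^2 = 5929 ≡ 36 (mod 83)
77^4 = (77^2)^2 ≡ 36^2 = 1296 ≡ 51 (mod 83)
77^8 = (77^4)^2 ≡ 51^2 = 2601 ≡ 28 (mod 83)
77^16 = (77^8)^2 ≡ 28^2 = 784 ≡ 37 (mod 83)
77^17 = 77^16 · 77^1 ≡ 37 · 77 ≡ 27 (mod 83).

27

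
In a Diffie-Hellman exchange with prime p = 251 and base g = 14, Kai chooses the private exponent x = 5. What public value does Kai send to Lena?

182

Public value = 14^5 mod 251.
14^1 ≡ 14 (mod 251)
14^2 = (14^1)^2 ≡ 14^2 = 196 ≡ 196 (mod 251)
14^4 = (14^2)^2 ≡ 196^2 = 38416 ≡ 13 (mod 251)
14^5 = 14^4 · 14^1 ≡ 13 · 14 ≡ 182 (mod 251).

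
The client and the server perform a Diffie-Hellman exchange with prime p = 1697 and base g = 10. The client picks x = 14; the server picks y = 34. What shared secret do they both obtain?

1181

The server sends B = g^y mod p = 10^34 mod 1697.
10^1 ≡ 10 (mod 1697)
10^2 = (10^1)^2 ≡ 10^2 = 100 ≡ 100 (mod 1697)
10^4 = (10^2)^2 ≡ 100^2 = 10000 ≡ 1515 (mod 1697)
10^8 = (10^4)^2 ≡ 1515^2 = 2295225 ≡ 881 (mod 1697)
10^16 = (10^8)^2 ≡ 881^2 = 776161 ≡ 632 (mod 1697)
10^32 = (10^16)^2 ≡ 632^2 = 399424 ≡ 629 (mod 1697)
10^34 = 10^32 · 10^2 ≡ 629 · 100 ≡ 111 (mod 1697).
So B = 111. The client then computes K = B^x mod p = 111^14 mod 1697.
111^1 ≡ 111 (mod 1697)
111^2 = (111^1)^2 ≡ 111^2 = 12321 ≡ 442 (mod 1697)
111^4 = (111^2)^2 ≡ 442^2 = 195364 ≡ 209 (mod 1697)
111^8 = (111^4)^2 ≡ 209^2 = 43681 ≡ 1256 (mod 1697)
111^14 = 111^8 · 111^4 · 111^2 ≡ 1256 · 209 · 442 ≡ 1181 (mod 1697).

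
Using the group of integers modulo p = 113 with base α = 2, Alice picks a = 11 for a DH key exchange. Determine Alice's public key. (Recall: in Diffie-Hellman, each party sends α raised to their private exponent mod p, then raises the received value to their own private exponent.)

Public value = 2^11 (mod 113).
2^1 ≡ 2 (mod 113)
2^2 = (2^1)^2 ≡ 2^2 = 4 ≡ 4 (mod 113)
2^4 = (2^2)^2 ≡ 4^2 = 16 ≡ 16 (mod 113)
2^8 = (2^4)^2 ≡ 16^2 = 256 ≡ 30 (mod 113)
2^11 = 2^8 · 2^2 · 2^1 ≡ 30 · 4 · 2 ≡ 14 (mod 113).

14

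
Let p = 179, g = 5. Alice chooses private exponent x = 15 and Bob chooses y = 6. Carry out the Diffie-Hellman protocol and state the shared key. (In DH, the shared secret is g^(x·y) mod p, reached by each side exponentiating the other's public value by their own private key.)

5

Bob sends B = g^y mod p = 5^6 mod 179.
5^1 ≡ 5 (mod 179)
5^2 = (5^1)^2 ≡ 5^2 = 25 ≡ 25 (mod 179)
5^4 = (5^2)^2 ≡ 25^2 = 625 ≡ 88 (mod 179)
5^6 = 5^4 · 5^2 ≡ 88 · 25 ≡ 52 (mod 179).
So B = 52. Alice then computes K = B^x mod p = 52^15 mod 179.
52^1 ≡ 52 (mod 179)
52^2 = (52^1)^2 ≡ 52^2 = 2704 ≡ 19 (mod 179)
52^4 = (52^2)^2 ≡ 19^2 = 361 ≡ 3 (mod 179)
52^8 = (52^4)^2 ≡ 3^2 = 9 ≡ 9 (mod 179)
52^15 = 52^8 · 52^4 · 52^2 · 52^1 ≡ 9 · 3 · 19 · 52 ≡ 5 (mod 179).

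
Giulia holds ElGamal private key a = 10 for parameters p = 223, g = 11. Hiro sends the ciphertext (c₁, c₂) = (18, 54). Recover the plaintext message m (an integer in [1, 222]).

12

Shared mask s = c₁^a mod p = 18^10 mod 223.
18^1 ≡ 18 (mod 223)
18^2 = (18^1)^2 ≡ 18^2 = 324 ≡ 101 (mod 223)
18^4 = (18^2)^2 ≡ 101^2 = 10201 ≡ 166 (mod 223)
18^8 = (18^4)^2 ≡ 166^2 = 27556 ≡ 127 (mod 223)
18^10 = 18^8 · 18^2 ≡ 127 · 101 ≡ 116 (mod 223).
So s = 116; s⁻¹ ≡ 25 (mod 223).
m = c₂ · s⁻¹ mod 223 = 54 · 25 mod 223 = 12.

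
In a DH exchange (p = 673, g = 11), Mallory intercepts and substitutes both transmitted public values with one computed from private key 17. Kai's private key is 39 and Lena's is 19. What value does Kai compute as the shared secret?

471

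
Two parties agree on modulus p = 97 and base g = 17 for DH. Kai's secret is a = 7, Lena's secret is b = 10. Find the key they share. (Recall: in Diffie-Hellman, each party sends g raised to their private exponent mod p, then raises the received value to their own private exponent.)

Lena sends B = g^b mod p = 17^10 mod 97.
17^1 ≡ 17 (mod 97)
17^2 = (17^1)^2 ≡ 17^2 = 289 ≡ 95 (mod 97)
17^4 = (17^2)^2 ≡ 95^2 = 9025 ≡ 4 (mod 97)
17^8 = (17^4)^2 ≡ 4^2 = 16 ≡ 16 (mod 97)
17^10 = 17^8 · 17^2 ≡ 16 · 95 ≡ 65 (mod 97).
So B = 65. Kai then computes K = B^a mod p = 65^7 mod 97.
65^1 ≡ 65 (mod 97)
65^2 = (65^1)^2 ≡ 65^2 = 4225 ≡ 54 (mod 97)
65^4 = (65^2)^2 ≡ 54^2 = 2916 ≡ 6 (mod 97)
65^7 = 65^4 · 65^2 · 65^1 ≡ 6 · 54 · 65 ≡ 11 (mod 97).

11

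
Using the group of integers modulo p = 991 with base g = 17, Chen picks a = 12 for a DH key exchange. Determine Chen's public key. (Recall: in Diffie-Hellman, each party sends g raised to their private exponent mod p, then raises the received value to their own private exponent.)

947

Public value = 17^12 mod 991.
17^1 ≡ 17 (mod 991)
17^2 = (17^1)^2 ≡ 17^2 = 289 ≡ 289 (mod 991)
17^4 = (17^2)^2 ≡ 289^2 = 83521 ≡ 277 (mod 991)
17^8 = (17^4)^2 ≡ 277^2 = 76729 ≡ 422 (mod 991)
17^12 = 17^8 · 17^4 ≡ 422 · 277 ≡ 947 (mod 991).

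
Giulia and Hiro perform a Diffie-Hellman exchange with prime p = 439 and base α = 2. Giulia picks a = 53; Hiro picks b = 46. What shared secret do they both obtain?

252

Giulia sends A = α^a mod p = 2^53 mod 439.
2^1 ≡ 2 (mod 439)
2^2 = (2^1)^2 ≡ 2^2 = 4 ≡ 4 (mod 439)
2^4 = (2^2)^2 ≡ 4^2 = 16 ≡ 16 (mod 439)
2^8 = (2^4)^2 ≡ 16^2 = 256 ≡ 256 (mod 439)
2^16 = (2^8)^2 ≡ 256^2 = 65536 ≡ 125 (mod 439)
2^32 = (2^16)^2 ≡ 125^2 = 15625 ≡ 260 (mod 439)
2^53 = 2^32 · 2^16 · 2^4 · 2^1 ≡ 260 · 125 · 16 · 2 ≡ 9 (mod 439).
So A = 9. Hiro then computes K = A^b mod p = 9^46 mod 439.
9^1 ≡ 9 (mod 439)
9^2 = (9^1)^2 ≡ 9^2 = 81 ≡ 81 (mod 439)
9^4 = (9^2)^2 ≡ 81^2 = 6561 ≡ 415 (mod 439)
9^8 = (9^4)^2 ≡ 415^2 = 172225 ≡ 137 (mod 439)
9^16 = (9^8)^2 ≡ 137^2 = 18769 ≡ 331 (mod 439)
9^32 = (9^16)^2 ≡ 331^2 = 109561 ≡ 250 (mod 439)
9^46 = 9^32 · 9^8 · 9^4 · 9^2 ≡ 250 · 137 · 415 · 81 ≡ 252 (mod 439).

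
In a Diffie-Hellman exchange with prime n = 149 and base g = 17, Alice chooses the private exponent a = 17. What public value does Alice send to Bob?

Public value = 17^17 (mod 149).
17^1 ≡ 17 (mod 149)
17^2 = (17^1)^2 ≡ 17^2 = 289 ≡ 140 (mod 149)
17^4 = (17^2)^2 ≡ 140^2 = 19600 ≡ 81 (mod 149)
17^8 = (17^4)^2 ≡ 81^2 = 6561 ≡ 5 (mod 149)
17^16 = (17^8)^2 ≡ 5^2 = 25 ≡ 25 (mod 149)
17^17 = 17^16 · 17^1 ≡ 25 · 17 ≡ 127 (mod 149).

127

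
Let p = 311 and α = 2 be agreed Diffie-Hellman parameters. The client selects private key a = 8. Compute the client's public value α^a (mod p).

Public value = 2^8 (mod 311).
2^1 ≡ 2 (mod 311)
2^2 = (2^1)^2 ≡ 2^2 = 4 ≡ 4 (mod 311)
2^4 = (2^2)^2 ≡ 4^2 = 16 ≡ 16 (mod 311)
2^8 = (2^4)^2 ≡ 16^2 = 256 ≡ 256 (mod 311)

256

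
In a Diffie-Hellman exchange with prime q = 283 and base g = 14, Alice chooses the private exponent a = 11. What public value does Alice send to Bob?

Public value = 14^11 mod 283.
14^1 ≡ 14 (mod 283)
14^2 = (14^1)^2 ≡ 14^2 = 196 ≡ 196 (mod 283)
14^4 = (14^2)^2 ≡ 196^2 = 38416 ≡ 211 (mod 283)
14^8 = (14^4)^2 ≡ 211^2 = 44521 ≡ 90 (mod 283)
14^11 = 14^8 · 14^2 · 14^1 ≡ 90 · 196 · 14 ≡ 184 (mod 283).

184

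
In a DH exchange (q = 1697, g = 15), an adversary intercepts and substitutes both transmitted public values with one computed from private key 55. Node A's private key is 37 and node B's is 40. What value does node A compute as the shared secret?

Node A receives an adversary's public value M = 15^55 mod 1697 instead of the honest one.
15^1 ≡ 15 (mod 1697)
15^2 = (15^1)^2 ≡ 15^2 = 225 ≡ 225 (mod 1697)
15^4 = (15^2)^2 ≡ 225^2 = 50625 ≡ 1412 (mod 1697)
15^8 = (15^4)^2 ≡ 1412^2 = 1993744 ≡ 1466 (mod 1697)
15^16 = (15^8)^2 ≡ 1466^2 = 2149156 ≡ 754 (mod 1697)
15^32 = (15^16)^2 ≡ 754^2 = 568516 ≡ 21 (mod 1697)
15^55 = 15^32 · 15^16 · 15^4 · 15^2 · 15^1 ≡ 21 · 754 · 1412 · 225 · 15 ≡ 185 (mod 1697).
So M = 185. Node A computes K = M^37 mod 1697.
185^1 ≡ 185 (mod 1697)
185^2 = (185^1)^2 ≡ 185^2 = 34225 ≡ 285 (mod 1697)
185^4 = (185^2)^2 ≡ 285^2 = 81225 ≡ 1466 (mod 1697)
185^8 = (185^4)^2 ≡ 1466^2 = 2149156 ≡ 754 (mod 1697)
185^16 = (185^8)^2 ≡ 754^2 = 568516 ≡ 21 (mod 1697)
185^32 = (185^16)^2 ≡ 21^2 = 441 ≡ 441 (mod 1697)
185^37 = 185^32 · 185^4 · 185^1 ≡ 441 · 1466 · 185 ≡ 747 (mod 1697).

747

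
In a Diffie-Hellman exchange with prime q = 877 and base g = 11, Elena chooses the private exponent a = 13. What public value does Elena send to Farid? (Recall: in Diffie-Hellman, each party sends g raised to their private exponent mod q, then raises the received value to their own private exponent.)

466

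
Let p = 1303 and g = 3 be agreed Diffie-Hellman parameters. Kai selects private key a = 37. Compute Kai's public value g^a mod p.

Public value = 3^37 mod 1303.
3^1 ≡ 3 (mod 1303)
3^2 = (3^1)^2 ≡ 3^2 = 9 ≡ 9 (mod 1303)
3^4 = (3^2)^2 ≡ 9^2 = 81 ≡ 81 (mod 1303)
3^8 = (3^4)^2 ≡ 81^2 = 6561 ≡ 46 (mod 1303)
3^16 = (3^8)^2 ≡ 46^2 = 2116 ≡ 813 (mod 1303)
3^32 = (3^16)^2 ≡ 813^2 = 660969 ≡ 348 (mod 1303)
3^37 = 3^32 · 3^4 · 3^1 ≡ 348 · 81 · 3 ≡ 1172 (mod 1303).

1172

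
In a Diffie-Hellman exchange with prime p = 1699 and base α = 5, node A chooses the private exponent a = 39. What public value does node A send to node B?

1672

Public value = 5^39 (mod 1699).
5^1 ≡ 5 (mod 1699)
5^2 = (5^1)^2 ≡ 5^2 = 25 ≡ 25 (mod 1699)
5^4 = (5^2)^2 ≡ 25^2 = 625 ≡ 625 (mod 1699)
5^8 = (5^4)^2 ≡ 625^2 = 390625 ≡ 1554 (mod 1699)
5^16 = (5^8)^2 ≡ 1554^2 = 2414916 ≡ 637 (mod 1699)
5^32 = (5^16)^2 ≡ 637^2 = 405769 ≡ 1407 (mod 1699)
5^39 = 5^32 · 5^4 · 5^2 · 5^1 ≡ 1407 · 625 · 25 · 5 ≡ 1672 (mod 1699).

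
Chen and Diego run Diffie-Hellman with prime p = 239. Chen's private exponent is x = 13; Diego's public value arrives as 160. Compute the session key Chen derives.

196

Shared key K = 160^13 mod 239.
160^1 ≡ 160 (mod 239)
160^2 = (160^1)^2 ≡ 160^2 = 25600 ≡ 27 (mod 239)
160^4 = (160^2)^2 ≡ 27^2 = 729 ≡ 12 (mod 239)
160^8 = (160^4)^2 ≡ 12^2 = 144 ≡ 144 (mod 239)
160^13 = 160^8 · 160^4 · 160^1 ≡ 144 · 12 · 160 ≡ 196 (mod 239).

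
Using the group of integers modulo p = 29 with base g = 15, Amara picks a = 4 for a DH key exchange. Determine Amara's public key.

Public value = 15^4 (mod 29).
15^1 ≡ 15 (mod 29)
15^2 = (15^1)^2 ≡ 15^2 = 225 ≡ 22 (mod 29)
15^4 = (15^2)^2 ≡ 22^2 = 484 ≡ 20 (mod 29)

20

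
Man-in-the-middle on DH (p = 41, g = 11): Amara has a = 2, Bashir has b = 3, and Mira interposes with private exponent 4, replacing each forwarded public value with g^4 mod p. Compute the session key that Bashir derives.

Bashir receives Mira's public value M = 11^4 mod 41 instead of the honest one.
11^1 ≡ 11 (mod 41)
11^2 = (11^1)^2 ≡ 11^2 = 121 ≡ 39 (mod 41)
11^4 = (11^2)^2 ≡ 39^2 = 1521 ≡ 4 (mod 41)
So M = 4. Bashir computes K = M^3 mod 41.
4^1 ≡ 4 (mod 41)
4^2 = (4^1)^2 ≡ 4^2 = 16 ≡ 16 (mod 41)
4^3 = 4^2 · 4^1 ≡ 16 · 4 ≡ 23 (mod 41).

23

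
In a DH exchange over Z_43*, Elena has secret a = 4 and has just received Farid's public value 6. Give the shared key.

6

Shared key K = 6^4 mod 43.
6^1 ≡ 6 (mod 43)
6^2 = (6^1)^2 ≡ 6^2 = 36 ≡ 36 (mod 43)
6^4 = (6^2)^2 ≡ 36^2 = 1296 ≡ 6 (mod 43)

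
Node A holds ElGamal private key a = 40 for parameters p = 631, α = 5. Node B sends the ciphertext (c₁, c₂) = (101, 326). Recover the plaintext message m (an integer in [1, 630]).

Shared mask s = c₁^a mod p = 101^40 mod 631.
101^1 ≡ 101 (mod 631)
101^2 = (101^1)^2 ≡ 101^2 = 10201 ≡ 105 (mod 631)
101^4 = (101^2)^2 ≡ 105^2 = 11025 ≡ 298 (mod 631)
101^8 = (101^4)^2 ≡ 298^2 = 88804 ≡ 464 (mod 631)
101^16 = (101^8)^2 ≡ 464^2 = 215296 ≡ 125 (mod 631)
101^32 = (101^16)^2 ≡ 125^2 = 15625 ≡ 481 (mod 631)
101^40 = 101^32 · 101^8 ≡ 481 · 464 ≡ 441 (mod 631).
So s = 441; s⁻¹ ≡ 269 (mod 631).
m = c₂ · s⁻¹ mod 631 = 326 · 269 mod 631 = 616.

616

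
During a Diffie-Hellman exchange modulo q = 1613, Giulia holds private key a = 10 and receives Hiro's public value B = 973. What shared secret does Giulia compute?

1151

Shared key K = 973^10 mod 1613.
973^1 ≡ 973 (mod 1613)
973^2 = (973^1)^2 ≡ 973^2 = 946729 ≡ 1511 (mod 1613)
973^4 = (973^2)^2 ≡ 1511^2 = 2283121 ≡ 726 (mod 1613)
973^8 = (973^4)^2 ≡ 726^2 = 527076 ≡ 1238 (mod 1613)
973^10 = 973^8 · 973^2 ≡ 1238 · 1511 ≡ 1151 (mod 1613).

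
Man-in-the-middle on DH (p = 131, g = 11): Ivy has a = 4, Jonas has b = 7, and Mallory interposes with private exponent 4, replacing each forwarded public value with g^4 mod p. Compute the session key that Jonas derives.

Jonas receives Mallory's public value M = 11^4 mod 131 instead of the honest one.
11^1 ≡ 11 (mod 131)
11^2 = (11^1)^2 ≡ 11^2 = 121 ≡ 121 (mod 131)
11^4 = (11^2)^2 ≡ 121^2 = 14641 ≡ 100 (mod 131)
So M = 100. Jonas computes K = M^7 mod 131.
100^1 ≡ 100 (mod 131)
100^2 = (100^1)^2 ≡ 100^2 = 10000 ≡ 44 (mod 131)
100^4 = (100^2)^2 ≡ 44^2 = 1936 ≡ 102 (mod 131)
100^7 = 100^4 · 100^2 · 100^1 ≡ 102 · 44 · 100 ≡ 125 (mod 131).

125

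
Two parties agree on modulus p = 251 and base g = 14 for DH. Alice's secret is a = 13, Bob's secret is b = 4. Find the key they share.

60

Bob sends B = g^b mod p = 14^4 mod 251.
14^1 ≡ 14 (mod 251)
14^2 = (14^1)^2 ≡ 14^2 = 196 ≡ 196 (mod 251)
14^4 = (14^2)^2 ≡ 196^2 = 38416 ≡ 13 (mod 251)
So B = 13. Alice then computes K = B^a mod p = 13^13 mod 251.
13^1 ≡ 13 (mod 251)
13^2 = (13^1)^2 ≡ 13^2 = 169 ≡ 169 (mod 251)
13^4 = (13^2)^2 ≡ 169^2 = 28561 ≡ 198 (mod 251)
13^8 = (13^4)^2 ≡ 198^2 = 39204 ≡ 48 (mod 251)
13^13 = 13^8 · 13^4 · 13^1 ≡ 48 · 198 · 13 ≡ 60 (mod 251).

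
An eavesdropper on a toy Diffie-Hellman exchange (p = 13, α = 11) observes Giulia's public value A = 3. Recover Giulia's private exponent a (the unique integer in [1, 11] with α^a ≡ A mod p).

4

Try successive powers of 11 modulo 13:
11^1 ≡ 11
11^2 ≡ 4
11^3 ≡ 5
11^4 ≡ 3
Found: a = 4.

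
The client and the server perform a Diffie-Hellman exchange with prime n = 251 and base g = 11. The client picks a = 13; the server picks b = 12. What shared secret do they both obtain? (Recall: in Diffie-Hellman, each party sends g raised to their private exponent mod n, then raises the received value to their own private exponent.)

88

The client sends A = g^a mod n = 11^13 mod 251.
11^1 ≡ 11 (mod 251)
11^2 = (11^1)^2 ≡ 11^2 = 121 ≡ 121 (mod 251)
11^4 = (11^2)^2 ≡ 121^2 = 14641 ≡ 83 (mod 251)
11^8 = (11^4)^2 ≡ 83^2 = 6889 ≡ 112 (mod 251)
11^13 = 11^8 · 11^4 · 11^1 ≡ 112 · 83 · 11 ≡ 99 (mod 251).
So A = 99. The server then computes K = A^b mod n = 99^12 mod 251.
99^1 ≡ 99 (mod 251)
99^2 = (99^1)^2 ≡ 99^2 = 9801 ≡ 12 (mod 251)
99^4 = (99^2)^2 ≡ 12^2 = 144 ≡ 144 (mod 251)
99^8 = (99^4)^2 ≡ 144^2 = 20736 ≡ 154 (mod 251)
99^12 = 99^8 · 99^4 ≡ 154 · 144 ≡ 88 (mod 251).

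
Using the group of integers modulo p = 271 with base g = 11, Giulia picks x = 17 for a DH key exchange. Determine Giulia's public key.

Public value = 11^{17} \pmod{271}.
11^1 ≡ 11 (mod 271)
11^2 = (11^1)^2 ≡ 11^2 = 121 ≡ 121 (mod 271)
11^4 = (11^2)^2 ≡ 121^2 = 14641 ≡ 7 (mod 271)
11^8 = (11^4)^2 ≡ 7^2 = 49 ≡ 49 (mod 271)
11^16 = (11^8)^2 ≡ 49^2 = 2401 ≡ 233 (mod 271)
11^17 = 11^16 · 11^1 ≡ 233 · 11 ≡ 124 (mod 271).

124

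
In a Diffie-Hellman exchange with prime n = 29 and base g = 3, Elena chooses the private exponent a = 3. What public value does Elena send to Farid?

27

Public value = 3^3 mod 29.
3^1 ≡ 3 (mod 29)
3^2 = (3^1)^2 ≡ 3^2 = 9 ≡ 9 (mod 29)
3^3 = 3^2 · 3^1 ≡ 9 · 3 ≡ 27 (mod 29).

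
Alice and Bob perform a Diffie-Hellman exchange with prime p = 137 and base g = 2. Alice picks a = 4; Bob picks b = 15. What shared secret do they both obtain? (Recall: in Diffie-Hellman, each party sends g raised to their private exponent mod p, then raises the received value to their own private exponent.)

38

Alice sends A = g^a mod p = 2^4 mod 137.
2^1 ≡ 2 (mod 137)
2^2 = (2^1)^2 ≡ 2^2 = 4 ≡ 4 (mod 137)
2^4 = (2^2)^2 ≡ 4^2 = 16 ≡ 16 (mod 137)
So A = 16. Bob then computes K = A^b mod p = 16^15 mod 137.
16^1 ≡ 16 (mod 137)
16^2 = (16^1)^2 ≡ 16^2 = 256 ≡ 119 (mod 137)
16^4 = (16^2)^2 ≡ 119^2 = 14161 ≡ 50 (mod 137)
16^8 = (16^4)^2 ≡ 50^2 = 2500 ≡ 34 (mod 137)
16^15 = 16^8 · 16^4 · 16^2 · 16^1 ≡ 34 · 50 · 119 · 16 ≡ 38 (mod 137).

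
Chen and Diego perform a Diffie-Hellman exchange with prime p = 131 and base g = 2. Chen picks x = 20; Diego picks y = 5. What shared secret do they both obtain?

112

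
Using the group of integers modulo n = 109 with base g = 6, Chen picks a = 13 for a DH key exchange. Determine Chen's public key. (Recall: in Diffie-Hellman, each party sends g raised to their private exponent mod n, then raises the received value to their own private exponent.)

96

Public value = 6^13 (mod 109).
6^1 ≡ 6 (mod 109)
6^2 = (6^1)^2 ≡ 6^2 = 36 ≡ 36 (mod 109)
6^4 = (6^2)^2 ≡ 36^2 = 1296 ≡ 97 (mod 109)
6^8 = (6^4)^2 ≡ 97^2 = 9409 ≡ 35 (mod 109)
6^13 = 6^8 · 6^4 · 6^1 ≡ 35 · 97 · 6 ≡ 96 (mod 109).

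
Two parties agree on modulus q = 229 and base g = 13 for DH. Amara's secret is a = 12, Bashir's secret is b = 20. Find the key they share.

61

Bashir sends B = g^b mod q = 13^20 mod 229.
13^1 ≡ 13 (mod 229)
13^2 = (13^1)^2 ≡ 13^2 = 169 ≡ 169 (mod 229)
13^4 = (13^2)^2 ≡ 169^2 = 28561 ≡ 165 (mod 229)
13^8 = (13^4)^2 ≡ 165^2 = 27225 ≡ 203 (mod 229)
13^16 = (13^8)^2 ≡ 203^2 = 41209 ≡ 218 (mod 229)
13^20 = 13^16 · 13^4 ≡ 218 · 165 ≡ 17 (mod 229).
So B = 17. Amara then computes K = B^a mod q = 17^12 mod 229.
17^1 ≡ 17 (mod 229)
17^2 = (17^1)^2 ≡ 17^2 = 289 ≡ 60 (mod 229)
17^4 = (17^2)^2 ≡ 60^2 = 3600 ≡ 165 (mod 229)
17^8 = (17^4)^2 ≡ 165^2 = 27225 ≡ 203 (mod 229)
17^12 = 17^8 · 17^4 ≡ 203 · 165 ≡ 61 (mod 229).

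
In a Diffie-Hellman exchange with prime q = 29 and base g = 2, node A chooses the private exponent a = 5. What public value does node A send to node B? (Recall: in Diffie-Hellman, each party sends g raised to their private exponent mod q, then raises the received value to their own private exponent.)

3

Public value = 2^5 (mod 29).
2^1 ≡ 2 (mod 29)
2^2 = (2^1)^2 ≡ 2^2 = 4 ≡ 4 (mod 29)
2^4 = (2^2)^2 ≡ 4^2 = 16 ≡ 16 (mod 29)
2^5 = 2^4 · 2^1 ≡ 16 · 2 ≡ 3 (mod 29).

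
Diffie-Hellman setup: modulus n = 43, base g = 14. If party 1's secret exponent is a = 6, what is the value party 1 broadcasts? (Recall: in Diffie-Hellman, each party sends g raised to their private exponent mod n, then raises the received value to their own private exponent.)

21

Public value = 14^6 (mod 43).
14^1 ≡ 14 (mod 43)
14^2 = (14^1)^2 ≡ 14^2 = 196 ≡ 24 (mod 43)
14^4 = (14^2)^2 ≡ 24^2 = 576 ≡ 17 (mod 43)
14^6 = 14^4 · 14^2 ≡ 17 · 24 ≡ 21 (mod 43).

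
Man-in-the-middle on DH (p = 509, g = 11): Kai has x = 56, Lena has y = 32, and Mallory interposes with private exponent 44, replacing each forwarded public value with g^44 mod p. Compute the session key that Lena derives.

504

Lena receives Mallory's public value M = 11^44 mod 509 instead of the honest one.
11^1 ≡ 11 (mod 509)
11^2 = (11^1)^2 ≡ 11^2 = 121 ≡ 121 (mod 509)
11^4 = (11^2)^2 ≡ 121^2 = 14641 ≡ 389 (mod 509)
11^8 = (11^4)^2 ≡ 389^2 = 151321 ≡ 148 (mod 509)
11^16 = (11^8)^2 ≡ 148^2 = 21904 ≡ 17 (mod 509)
11^32 = (11^16)^2 ≡ 17^2 = 289 ≡ 289 (mod 509)
11^44 = 11^32 · 11^8 · 11^4 ≡ 289 · 148 · 389 ≡ 116 (mod 509).
So M = 116. Lena computes K = M^32 mod 509.
116^1 ≡ 116 (mod 509)
116^2 = (116^1)^2 ≡ 116^2 = 13456 ≡ 222 (mod 509)
116^4 = (116^2)^2 ≡ 222^2 = 49284 ≡ 420 (mod 509)
116^8 = (116^4)^2 ≡ 420^2 = 176400 ≡ 286 (mod 509)
116^16 = (116^8)^2 ≡ 286^2 = 81796 ≡ 356 (mod 509)
116^32 = (116^16)^2 ≡ 356^2 = 126736 ≡ 504 (mod 509)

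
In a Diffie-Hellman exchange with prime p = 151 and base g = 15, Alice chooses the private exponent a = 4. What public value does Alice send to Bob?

40

Public value = 15^4 mod 151.
15^1 ≡ 15 (mod 151)
15^2 = (15^1)^2 ≡ 15^2 = 225 ≡ 74 (mod 151)
15^4 = (15^2)^2 ≡ 74^2 = 5476 ≡ 40 (mod 151)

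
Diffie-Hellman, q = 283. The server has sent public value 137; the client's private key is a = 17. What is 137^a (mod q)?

185

Shared key K = 137^17 mod 283.
137^1 ≡ 137 (mod 283)
137^2 = (137^1)^2 ≡ 137^2 = 18769 ≡ 91 (mod 283)
137^4 = (137^2)^2 ≡ 91^2 = 8281 ≡ 74 (mod 283)
137^8 = (137^4)^2 ≡ 74^2 = 5476 ≡ 99 (mod 283)
137^16 = (137^8)^2 ≡ 99^2 = 9801 ≡ 179 (mod 283)
137^17 = 137^16 · 137^1 ≡ 179 · 137 ≡ 185 (mod 283).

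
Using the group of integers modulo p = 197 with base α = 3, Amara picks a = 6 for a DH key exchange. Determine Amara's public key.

138

Public value = 3^{6} \pmod{197}.
3^1 ≡ 3 (mod 197)
3^2 = (3^1)^2 ≡ 3^2 = 9 ≡ 9 (mod 197)
3^4 = (3^2)^2 ≡ 9^2 = 81 ≡ 81 (mod 197)
3^6 = 3^4 · 3^2 ≡ 81 · 9 ≡ 138 (mod 197).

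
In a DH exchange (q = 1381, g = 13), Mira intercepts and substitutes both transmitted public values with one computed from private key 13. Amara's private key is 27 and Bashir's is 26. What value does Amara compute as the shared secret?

Amara receives Mira's public value M = 13^13 mod 1381 instead of the honest one.
13^1 ≡ 13 (mod 1381)
13^2 = (13^1)^2 ≡ 13^2 = 169 ≡ 169 (mod 1381)
13^4 = (13^2)^2 ≡ 169^2 = 28561 ≡ 941 (mod 1381)
13^8 = (13^4)^2 ≡ 941^2 = 885481 ≡ 260 (mod 1381)
13^13 = 13^8 · 13^4 · 13^1 ≡ 260 · 941 · 13 ≡ 137 (mod 1381).
So M = 137. Amara computes K = M^27 mod 1381.
137^1 ≡ 137 (mod 1381)
137^2 = (137^1)^2 ≡ 137^2 = 18769 ≡ 816 (mod 1381)
137^4 = (137^2)^2 ≡ 816^2 = 665856 ≡ 214 (mod 1381)
137^8 = (137^4)^2 ≡ 214^2 = 45796 ≡ 223 (mod 1381)
137^16 = (137^8)^2 ≡ 223^2 = 49729 ≡ 13 (mod 1381)
137^27 = 137^16 · 137^8 · 137^2 · 137^1 ≡ 13 · 223 · 816 · 137 ≡ 214 (mod 1381).

214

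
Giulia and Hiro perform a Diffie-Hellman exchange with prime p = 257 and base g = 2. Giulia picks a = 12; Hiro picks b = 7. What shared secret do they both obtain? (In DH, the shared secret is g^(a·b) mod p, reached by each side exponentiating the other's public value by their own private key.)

Giulia sends A = g^a mod p = 2^12 mod 257.
2^1 ≡ 2 (mod 257)
2^2 = (2^1)^2 ≡ 2^2 = 4 ≡ 4 (mod 257)
2^4 = (2^2)^2 ≡ 4^2 = 16 ≡ 16 (mod 257)
2^8 = (2^4)^2 ≡ 16^2 = 256 ≡ 256 (mod 257)
2^12 = 2^8 · 2^4 ≡ 256 · 16 ≡ 241 (mod 257).
So A = 241. Hiro then computes K = A^b mod p = 241^7 mod 257.
241^1 ≡ 241 (mod 257)
241^2 = (241^1)^2 ≡ 241^2 = 58081 ≡ 256 (mod 257)
241^4 = (241^2)^2 ≡ 256^2 = 65536 ≡ 1 (mod 257)
241^7 = 241^4 · 241^2 · 241^1 ≡ 1 · 256 · 241 ≡ 16 (mod 257).

16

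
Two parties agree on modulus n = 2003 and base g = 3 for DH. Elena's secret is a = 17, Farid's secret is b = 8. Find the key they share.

1803

Farid sends B = g^b mod n = 3^8 mod 2003.
3^1 ≡ 3 (mod 2003)
3^2 = (3^1)^2 ≡ 3^2 = 9 ≡ 9 (mod 2003)
3^4 = (3^2)^2 ≡ 9^2 = 81 ≡ 81 (mod 2003)
3^8 = (3^4)^2 ≡ 81^2 = 6561 ≡ 552 (mod 2003)
So B = 552. Elena then computes K = B^a mod n = 552^17 mod 2003.
552^1 ≡ 552 (mod 2003)
552^2 = (552^1)^2 ≡ 552^2 = 304704 ≡ 248 (mod 2003)
552^4 = (552^2)^2 ≡ 248^2 = 61504 ≡ 1414 (mod 2003)
552^8 = (552^4)^2 ≡ 1414^2 = 1999396 ≡ 402 (mod 2003)
552^16 = (552^8)^2 ≡ 402^2 = 161604 ≡ 1364 (mod 2003)
552^17 = 552^16 · 552^1 ≡ 1364 · 552 ≡ 1803 (mod 2003).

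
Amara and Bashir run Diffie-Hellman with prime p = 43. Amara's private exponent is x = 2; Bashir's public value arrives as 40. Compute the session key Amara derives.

Shared key K = 40^2 mod 43.
40^1 ≡ 40 (mod 43)
40^2 = (40^1)^2 ≡ 40^2 = 1600 ≡ 9 (mod 43)

9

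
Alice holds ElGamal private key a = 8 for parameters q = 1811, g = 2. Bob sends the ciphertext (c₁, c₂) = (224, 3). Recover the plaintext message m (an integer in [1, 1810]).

1034

Shared mask s = c₁^a mod q = 224^8 mod 1811.
224^1 ≡ 224 (mod 1811)
224^2 = (224^1)^2 ≡ 224^2 = 50176 ≡ 1279 (mod 1811)
224^4 = (224^2)^2 ≡ 1279^2 = 1635841 ≡ 508 (mod 1811)
224^8 = (224^4)^2 ≡ 508^2 = 258064 ≡ 902 (mod 1811)
So s = 902; s⁻¹ ≡ 1552 (mod 1811).
m = c₂ · s⁻¹ mod 1811 = 3 · 1552 mod 1811 = 1034.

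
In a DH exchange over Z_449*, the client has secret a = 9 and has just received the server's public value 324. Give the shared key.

359

Shared key K = 324^9 mod 449.
324^1 ≡ 324 (mod 449)
324^2 = (324^1)^2 ≡ 324^2 = 104976 ≡ 359 (mod 449)
324^4 = (324^2)^2 ≡ 359^2 = 128881 ≡ 18 (mod 449)
324^8 = (324^4)^2 ≡ 18^2 = 324 ≡ 324 (mod 449)
324^9 = 324^8 · 324^1 ≡ 324 · 324 ≡ 359 (mod 449).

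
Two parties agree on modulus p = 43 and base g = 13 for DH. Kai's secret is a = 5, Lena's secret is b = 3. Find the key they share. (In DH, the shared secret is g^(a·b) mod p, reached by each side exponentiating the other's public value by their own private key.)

Lena sends B = g^b mod p = 13^3 mod 43.
13^1 ≡ 13 (mod 43)
13^2 = (13^1)^2 ≡ 13^2 = 169 ≡ 40 (mod 43)
13^3 = 13^2 · 13^1 ≡ 40 · 13 ≡ 4 (mod 43).
So B = 4. Kai then computes K = B^a mod p = 4^5 mod 43.
4^1 ≡ 4 (mod 43)
4^2 = (4^1)^2 ≡ 4^2 = 16 ≡ 16 (mod 43)
4^4 = (4^2)^2 ≡ 16^2 = 256 ≡ 41 (mod 43)
4^5 = 4^4 · 4^1 ≡ 41 · 4 ≡ 35 (mod 43).

35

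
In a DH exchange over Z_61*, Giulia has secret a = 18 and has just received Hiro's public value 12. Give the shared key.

20

Shared key K = 12^18 mod 61.
12^1 ≡ 12 (mod 61)
12^2 = (12^1)^2 ≡ 12^2 = 144 ≡ 22 (mod 61)
12^4 = (12^2)^2 ≡ 22^2 = 484 ≡ 57 (mod 61)
12^8 = (12^4)^2 ≡ 57^2 = 3249 ≡ 16 (mod 61)
12^16 = (12^8)^2 ≡ 16^2 = 256 ≡ 12 (mod 61)
12^18 = 12^16 · 12^2 ≡ 12 · 22 ≡ 20 (mod 61).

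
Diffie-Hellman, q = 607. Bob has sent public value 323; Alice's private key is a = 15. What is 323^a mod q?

37

Shared key K = 323^15 mod 607.
323^1 ≡ 323 (mod 607)
323^2 = (323^1)^2 ≡ 323^2 = 104329 ≡ 532 (mod 607)
323^4 = (323^2)^2 ≡ 532^2 = 283024 ≡ 162 (mod 607)
323^8 = (323^4)^2 ≡ 162^2 = 26244 ≡ 143 (mod 607)
323^15 = 323^8 · 323^4 · 323^2 · 323^1 ≡ 143 · 162 · 532 · 323 ≡ 37 (mod 607).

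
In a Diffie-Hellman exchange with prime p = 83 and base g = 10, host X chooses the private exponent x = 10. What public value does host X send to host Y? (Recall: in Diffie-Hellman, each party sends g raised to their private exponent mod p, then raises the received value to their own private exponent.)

Public value = 10^10 mod 83.
10^1 ≡ 10 (mod 83)
10^2 = (10^1)^2 ≡ 10^2 = 100 ≡ 17 (mod 83)
10^4 = (10^2)^2 ≡ 17^2 = 289 ≡ 40 (mod 83)
10^8 = (10^4)^2 ≡ 40^2 = 1600 ≡ 23 (mod 83)
10^10 = 10^8 · 10^2 ≡ 23 · 17 ≡ 59 (mod 83).

59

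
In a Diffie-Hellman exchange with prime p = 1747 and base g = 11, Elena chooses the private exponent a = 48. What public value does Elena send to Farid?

Public value = 11^48 (mod 1747).
11^1 ≡ 11 (mod 1747)
11^2 = (11^1)^2 ≡ 11^2 = 121 ≡ 121 (mod 1747)
11^4 = (11^2)^2 ≡ 121^2 = 14641 ≡ 665 (mod 1747)
11^8 = (11^4)^2 ≡ 665^2 = 442225 ≡ 234 (mod 1747)
11^16 = (11^8)^2 ≡ 234^2 = 54756 ≡ 599 (mod 1747)
11^32 = (11^16)^2 ≡ 599^2 = 358801 ≡ 666 (mod 1747)
11^48 = 11^32 · 11^16 ≡ 666 · 599 ≡ 618 (mod 1747).

618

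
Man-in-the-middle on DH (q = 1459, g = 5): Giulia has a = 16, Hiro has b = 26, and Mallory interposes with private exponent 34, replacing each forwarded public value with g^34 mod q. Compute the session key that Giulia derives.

1146

Giulia receives Mallory's public value M = 5^34 mod 1459 instead of the honest one.
5^1 ≡ 5 (mod 1459)
5^2 = (5^1)^2 ≡ 5^2 = 25 ≡ 25 (mod 1459)
5^4 = (5^2)^2 ≡ 25^2 = 625 ≡ 625 (mod 1459)
5^8 = (5^4)^2 ≡ 625^2 = 390625 ≡ 1072 (mod 1459)
5^16 = (5^8)^2 ≡ 1072^2 = 1149184 ≡ 951 (mod 1459)
5^32 = (5^16)^2 ≡ 951^2 = 904401 ≡ 1280 (mod 1459)
5^34 = 5^32 · 5^2 ≡ 1280 · 25 ≡ 1361 (mod 1459).
So M = 1361. Giulia computes K = M^16 mod 1459.
1361^1 ≡ 1361 (mod 1459)
1361^2 = (1361^1)^2 ≡ 1361^2 = 1852321 ≡ 850 (mod 1459)
1361^4 = (1361^2)^2 ≡ 850^2 = 722500 ≡ 295 (mod 1459)
1361^8 = (1361^4)^2 ≡ 295^2 = 87025 ≡ 944 (mod 1459)
1361^16 = (1361^8)^2 ≡ 944^2 = 891136 ≡ 1146 (mod 1459)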